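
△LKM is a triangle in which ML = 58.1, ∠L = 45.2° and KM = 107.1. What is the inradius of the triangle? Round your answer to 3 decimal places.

Law of sines: sin K = ML·sin L/KM ≈ 0.38493.
Since KM ≥ ML, only the acute value applies: ∠K ≈ 22.64°.
Then ∠M = 180° − ∠L − ∠K ≈ 112.16°.
Law of sines gives LK = KM·sin M/sin L ≈ 139.79.
Area = ½·KM·ML·sin M ≈ 2881.4.
Semiperimeter s = (107.1+58.1+139.79)/2 = 152.49.
Inradius = area/s = 2881.4/152.49 ≈ 18.895.

r ≈ 18.895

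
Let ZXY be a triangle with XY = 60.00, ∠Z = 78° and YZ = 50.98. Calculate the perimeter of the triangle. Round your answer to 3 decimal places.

perimeter ≈ 154.947

Law of sines: sin X = YZ·sin Z/XY ≈ 0.83110.
Since XY ≥ YZ, only the acute value applies: ∠X ≈ 56.21°.
Then ∠Y = 180° − ∠Z − ∠X ≈ 45.79°.
Law of sines gives ZX = XY·sin Y/sin Z ≈ 43.967.
Semiperimeter s = (60+50.98+43.967)/2 = 77.473.
Perimeter = 60 + 50.98 + 43.967 = 154.95.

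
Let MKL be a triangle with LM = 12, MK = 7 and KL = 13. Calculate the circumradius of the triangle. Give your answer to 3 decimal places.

By the law of cosines, cos M = (LM² + MK² − KL²) / (2·LM·MK) ≈ 0.14286, so ∠M ≈ 81.79°.
Circumradius = KL/(2 sin M) ≈ 6.5674.

6.567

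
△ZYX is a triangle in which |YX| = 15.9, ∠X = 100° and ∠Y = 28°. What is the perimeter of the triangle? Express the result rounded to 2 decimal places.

The third angle is ∠Z = 180° − ∠Y − ∠X = 52.00°.
Law of sines: |XZ| = |YX|·sin Y/sin Z ≈ 9.4727.
Law of sines: |ZY| = |YX|·sin X/sin Z ≈ 19.871.
Semiperimeter s = (15.9+9.4727+19.871)/2 = 22.622.
Perimeter = 15.9 + 9.4727 + 19.871 = 45.244.

45.24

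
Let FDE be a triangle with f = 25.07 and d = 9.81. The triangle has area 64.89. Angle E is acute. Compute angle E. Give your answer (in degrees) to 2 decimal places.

31.85

From area = ½·f·d·sin E, we get sin E = 2·area/(f·d) ≈ 0.52770.
Taking the acute solution, ∠E ≈ 31.85°.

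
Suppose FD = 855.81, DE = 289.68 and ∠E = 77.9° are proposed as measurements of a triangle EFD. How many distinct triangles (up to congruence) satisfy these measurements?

1

DE·sin E = 289.68·sin(77.9°) ≈ 283.2.
Since FD ≥ DE, exactly one triangle exists.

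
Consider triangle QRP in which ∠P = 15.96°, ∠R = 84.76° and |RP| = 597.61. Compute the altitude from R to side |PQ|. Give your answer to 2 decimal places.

The third angle is ∠Q = 180° − ∠R − ∠P = 79.28°.
Law of sines: |PQ| = |RP|·sin R/sin Q ≈ 605.68.
Law of sines: |QR| = |RP|·sin P/sin Q ≈ 167.24.
Area = ½·|RP|·|PQ|·sin P ≈ 49764.
The altitude from R has length 2·area/|PQ| ≈ 164.32.

h_R ≈ 164.32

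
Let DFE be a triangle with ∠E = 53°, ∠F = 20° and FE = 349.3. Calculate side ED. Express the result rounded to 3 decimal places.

The third angle is ∠D = 180° − ∠F − ∠E = 107.00°.
Law of sines: ED = FE·sin F/sin D ≈ 124.93.

124.926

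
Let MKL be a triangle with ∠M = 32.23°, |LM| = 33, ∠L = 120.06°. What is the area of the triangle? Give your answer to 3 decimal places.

540.509

The third angle is ∠K = 180° − ∠L − ∠M = 27.71°.
Law of sines: |KL| = |LM|·sin M/sin K ≈ 37.849.
Law of sines: |MK| = |LM|·sin L/sin K ≈ 61.423.
Area = ½·|LM|·|KL|·sin L ≈ 540.51.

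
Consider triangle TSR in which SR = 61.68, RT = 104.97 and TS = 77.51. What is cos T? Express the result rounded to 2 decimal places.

0.81

By the law of cosines, cos T = (RT² + TS² − SR²) / (2·RT·TS) ≈ 0.81254, so ∠T ≈ 35.65°.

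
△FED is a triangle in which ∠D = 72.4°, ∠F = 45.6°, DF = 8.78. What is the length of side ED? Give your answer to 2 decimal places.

7.10

The third angle is ∠E = 180° − ∠D − ∠F = 62.00°.
Law of sines: ED = DF·sin F/sin E ≈ 7.1047.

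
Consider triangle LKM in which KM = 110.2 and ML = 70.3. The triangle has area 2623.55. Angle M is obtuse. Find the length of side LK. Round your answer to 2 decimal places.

From area = ½·KM·ML·sin M, we get sin M = 2·area/(KM·ML) ≈ 0.67730.
Taking the obtuse solution, ∠M ≈ 137.37°.
Law of cosines then gives LK ≈ 168.78.

168.78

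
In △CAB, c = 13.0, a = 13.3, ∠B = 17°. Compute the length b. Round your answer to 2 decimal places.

3.90

By the law of cosines, b² = c² + a² − 2·c·a·cos B = 15.2, so b ≈ 3.8987.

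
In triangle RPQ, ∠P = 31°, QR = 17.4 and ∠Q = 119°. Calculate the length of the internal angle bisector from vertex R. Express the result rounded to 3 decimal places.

t_R ≈ 21.156

The third angle is ∠R = 180° − ∠P − ∠Q = 30.00°.
Law of sines: PQ = QR·sin R/sin P ≈ 16.892.
Law of sines: RP = QR·sin Q/sin P ≈ 29.548.
The bisector from R has length 2·QR·RP·cos(∠R/2)/(QR+RP) ≈ 21.156.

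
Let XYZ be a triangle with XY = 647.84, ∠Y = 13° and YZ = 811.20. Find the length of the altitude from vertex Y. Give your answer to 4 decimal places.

By the law of cosines, ZX² = XY² + YZ² − 2·XY·YZ·cos Y = 53625, so ZX ≈ 231.57.
Area = ½·XY·YZ·sin Y ≈ 59109.
The altitude from Y has length 2·area/ZX ≈ 510.51.

h_Y ≈ 510.5052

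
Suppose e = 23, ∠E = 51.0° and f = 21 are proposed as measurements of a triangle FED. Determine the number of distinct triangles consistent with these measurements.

1

f·sin E = 21·sin(51.0°) ≈ 16.32.
Since e ≥ f, exactly one triangle exists.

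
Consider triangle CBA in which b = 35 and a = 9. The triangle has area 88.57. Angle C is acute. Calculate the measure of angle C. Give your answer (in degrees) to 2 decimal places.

34.22

From area = ½·b·a·sin C, we get sin C = 2·area/(b·a) ≈ 0.56235.
Taking the acute solution, ∠C ≈ 34.22°.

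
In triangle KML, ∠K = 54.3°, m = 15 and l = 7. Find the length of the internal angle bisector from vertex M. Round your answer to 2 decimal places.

t_M ≈ 5.84

By the law of cosines, k² = m² + l² − 2·m·l·cos K = 151.46, so k ≈ 12.307.
Law of cosines again: cos M = (l² + k² − m²)/(2·l·k) ≈ -0.14245, so ∠M ≈ 98.19°.
The bisector from M has length 2·l·k·cos(∠M/2)/(l+k) ≈ 5.8435.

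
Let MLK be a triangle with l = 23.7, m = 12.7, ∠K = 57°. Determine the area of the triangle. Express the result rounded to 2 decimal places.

Area = ½·m·l·sin K ≈ 126.22.

126.22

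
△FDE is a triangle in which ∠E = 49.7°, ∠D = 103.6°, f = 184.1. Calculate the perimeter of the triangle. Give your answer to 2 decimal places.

perimeter ≈ 894.83

The third angle is ∠F = 180° − ∠D − ∠E = 26.70°.
Law of sines: d = f·sin D/sin F ≈ 398.24.
Law of sines: e = f·sin E/sin F ≈ 312.49.
Semiperimeter s = (184.1+398.24+312.49)/2 = 447.42.
Perimeter = 184.1 + 398.24 + 312.49 = 894.83.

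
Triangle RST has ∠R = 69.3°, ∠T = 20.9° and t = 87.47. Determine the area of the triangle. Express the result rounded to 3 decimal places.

area ≈ 10031.227

The third angle is ∠S = 180° − ∠T − ∠R = 89.80°.
Law of sines: r = t·sin R/sin T ≈ 229.37.
Law of sines: s = t·sin S/sin T ≈ 245.19.
Area = ½·t·r·sin S ≈ 10031.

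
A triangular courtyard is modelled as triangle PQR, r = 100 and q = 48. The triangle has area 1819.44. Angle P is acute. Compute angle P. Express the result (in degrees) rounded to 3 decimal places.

49.297

From area = ½·q·r·sin P, we get sin P = 2·area/(q·r) ≈ 0.75810.
Taking the acute solution, ∠P ≈ 49.30°.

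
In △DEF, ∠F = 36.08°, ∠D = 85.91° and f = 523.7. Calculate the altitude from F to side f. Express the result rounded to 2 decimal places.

The third angle is ∠E = 180° − ∠F − ∠D = 58.01°.
Law of sines: d = f·sin D/sin F ≈ 887.
Law of sines: e = f·sin E/sin F ≈ 754.22.
Area = ½·f·d·sin E ≈ 1.9699e+05.
The altitude from F has length 2·area/f ≈ 752.3.

752.30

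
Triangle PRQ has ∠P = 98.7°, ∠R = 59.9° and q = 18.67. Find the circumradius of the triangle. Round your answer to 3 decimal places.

25.584

The third angle is ∠Q = 180° − ∠P − ∠R = 21.40°.
Law of sines: p = q·sin P/sin Q ≈ 50.579.
Law of sines: r = q·sin R/sin Q ≈ 44.268.
Circumradius = q/(2 sin Q) ≈ 25.584.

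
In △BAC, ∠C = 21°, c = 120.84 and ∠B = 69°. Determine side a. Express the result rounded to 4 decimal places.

The third angle is ∠A = 180° − ∠C − ∠B = 90.00°.
Law of sines: a = c·sin A/sin C ≈ 337.2.

337.1953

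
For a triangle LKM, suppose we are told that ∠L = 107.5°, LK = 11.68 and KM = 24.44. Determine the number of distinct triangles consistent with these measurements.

1

LK·sin L = 11.68·sin(107.5°) ≈ 11.14.
Since ∠L is not acute, a triangle exists only if KM > LK; here KM > LK, so there is exactly one triangle.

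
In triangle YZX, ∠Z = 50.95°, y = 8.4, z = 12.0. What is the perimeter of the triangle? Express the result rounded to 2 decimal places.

perimeter ≈ 35.76

Law of sines: sin Y = y·sin Z/z ≈ 0.54362.
Since z ≥ y, only the acute value applies: ∠Y ≈ 32.93°.
Then ∠X = 180° − ∠Z − ∠Y ≈ 96.12°.
Law of sines gives x = z·sin X/sin Z ≈ 15.364.
Semiperimeter s = (8.4+12+15.364)/2 = 17.882.
Perimeter = 8.4 + 12 + 15.364 = 35.764.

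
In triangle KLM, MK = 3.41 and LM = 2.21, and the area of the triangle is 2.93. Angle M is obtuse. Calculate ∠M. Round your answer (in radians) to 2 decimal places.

From area = ½·LM·MK·sin M, we get sin M = 2·area/(LM·MK) ≈ 0.77759.
Taking the obtuse solution, ∠M ≈ 2.251 rad.

∠M ≈ 2.25 rad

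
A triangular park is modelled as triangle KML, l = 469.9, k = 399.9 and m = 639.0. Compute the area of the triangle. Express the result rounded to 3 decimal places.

93702.893

Semiperimeter s = (399.9 + 639 + 469.9)/2 = 754.4.
Heron's formula: area = √(754.4·354.5·115.4·284.5) ≈ 93703.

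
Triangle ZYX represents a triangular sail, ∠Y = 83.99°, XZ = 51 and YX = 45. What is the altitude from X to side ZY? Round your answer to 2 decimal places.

h_X ≈ 44.75

Law of sines: sin Z = YX·sin Y/XZ ≈ 0.87750.
Since XZ ≥ YX, only the acute value applies: ∠Z ≈ 61.34°.
Then ∠X = 180° − ∠Y − ∠Z ≈ 34.67°.
Law of sines gives ZY = XZ·sin X/sin Y ≈ 29.17.
Area = ½·XZ·YX·sin X ≈ 652.71.
The altitude from X has length 2·area/ZY ≈ 44.753.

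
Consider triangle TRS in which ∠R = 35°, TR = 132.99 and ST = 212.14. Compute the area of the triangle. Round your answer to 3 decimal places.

Law of sines: sin S = TR·sin R/ST ≈ 0.35957.
Since ST ≥ TR, only the acute value applies: ∠S ≈ 21.07°.
Then ∠T = 180° − ∠R − ∠S ≈ 123.93°.
Law of sines gives RS = ST·sin T/sin R ≈ 306.89.
Area = ½·ST·TR·sin T ≈ 11705.

area ≈ 11704.790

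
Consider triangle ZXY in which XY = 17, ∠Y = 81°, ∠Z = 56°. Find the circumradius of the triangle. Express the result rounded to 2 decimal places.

The third angle is ∠X = 180° − ∠Y − ∠Z = 43.00°.
Law of sines: YZ = XY·sin X/sin Z ≈ 13.985.
Law of sines: ZX = XY·sin Y/sin Z ≈ 20.253.
Circumradius = XY/(2 sin Z) ≈ 10.253.

R ≈ 10.25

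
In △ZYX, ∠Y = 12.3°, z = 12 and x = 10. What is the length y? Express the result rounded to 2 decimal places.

3.08

By the law of cosines, y² = x² + z² − 2·x·z·cos Y = 9.5091, so y ≈ 3.0837.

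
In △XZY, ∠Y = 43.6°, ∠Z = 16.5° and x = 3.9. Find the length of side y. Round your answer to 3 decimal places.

The third angle is ∠X = 180° − ∠Z − ∠Y = 119.90°.
Law of sines: y = x·sin Y/sin X ≈ 3.1025.

3.102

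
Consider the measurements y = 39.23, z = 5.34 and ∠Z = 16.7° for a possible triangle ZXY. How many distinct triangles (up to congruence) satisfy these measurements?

y·sin Z = 39.23·sin(16.7°) ≈ 11.27.
Since z = 5.34 < 11.27 = y sin Z, no triangle exists.

0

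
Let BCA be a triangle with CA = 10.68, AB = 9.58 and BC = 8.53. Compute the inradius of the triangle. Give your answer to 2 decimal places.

r ≈ 2.70

Semiperimeter s = (10.68 + 9.58 + 8.53)/2 = 14.395.
Heron's formula: area = √(14.395·3.715·4.815·5.865) ≈ 38.861.
Inradius = area/s = 38.861/14.395 ≈ 2.6996.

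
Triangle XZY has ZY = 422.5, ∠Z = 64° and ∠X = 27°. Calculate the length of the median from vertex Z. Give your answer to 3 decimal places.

The third angle is ∠Y = 180° − ∠X − ∠Z = 89.00°.
Law of sines: YX = ZY·sin Z/sin X ≈ 836.45.
Law of sines: XZ = ZY·sin Y/sin X ≈ 930.49.
Median from Z: ½√(2·XZ² + 2·ZY² − YX²) ≈ 589.28.

589.280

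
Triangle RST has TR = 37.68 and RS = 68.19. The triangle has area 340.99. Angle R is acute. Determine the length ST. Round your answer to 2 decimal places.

From area = ½·TR·RS·sin R, we get sin R = 2·area/(TR·RS) ≈ 0.26542.
Taking the acute solution, ∠R ≈ 15.39°.
Law of cosines then gives ST ≈ 33.394.

33.39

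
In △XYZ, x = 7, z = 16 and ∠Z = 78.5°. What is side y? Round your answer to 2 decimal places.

15.85

Law of sines: sin X = x·sin Z/z ≈ 0.42872.
Since z ≥ x, only the acute value applies: ∠X ≈ 25.39°.
Then ∠Y = 180° − ∠Z − ∠X ≈ 76.11°.
Law of sines gives y = z·sin Y/sin Z ≈ 15.851.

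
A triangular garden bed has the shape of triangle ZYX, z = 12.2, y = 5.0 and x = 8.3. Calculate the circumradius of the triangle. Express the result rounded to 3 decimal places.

By the law of cosines, cos Z = (y² + x² − z²) / (2·y·x) ≈ -0.66205, so ∠Z ≈ 2.294 rad.
Circumradius = z/(2 sin Z) ≈ 8.1392.

8.139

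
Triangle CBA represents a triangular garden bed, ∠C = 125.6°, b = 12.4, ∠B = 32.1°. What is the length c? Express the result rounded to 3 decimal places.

The third angle is ∠A = 180° − ∠C − ∠B = 22.30°.
Law of sines: c = b·sin C/sin B ≈ 18.973.

18.973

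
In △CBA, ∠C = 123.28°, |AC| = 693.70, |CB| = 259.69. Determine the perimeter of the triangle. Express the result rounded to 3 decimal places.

perimeter ≈ 1817.313

By the law of cosines, |BA|² = |AC|² + |CB|² − 2·|AC|·|CB|·cos C = 7.4636e+05, so |BA| ≈ 863.92.
Semiperimeter s = (863.92+693.7+259.69)/2 = 908.66.
Perimeter = 863.92 + 693.7 + 259.69 = 1817.3.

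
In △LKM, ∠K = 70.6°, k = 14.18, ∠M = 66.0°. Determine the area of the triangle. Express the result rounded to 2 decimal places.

area ≈ 66.90

The third angle is ∠L = 180° − ∠K − ∠M = 43.40°.
Law of sines: l = k·sin L/sin K ≈ 10.329.
Law of sines: m = k·sin M/sin K ≈ 13.734.
Area = ½·k·l·sin M ≈ 66.904.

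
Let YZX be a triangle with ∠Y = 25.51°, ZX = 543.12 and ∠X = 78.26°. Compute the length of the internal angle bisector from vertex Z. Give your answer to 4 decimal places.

The third angle is ∠Z = 180° − ∠X − ∠Y = 76.23°.
Law of sines: XY = ZX·sin Z/sin Y ≈ 1224.9.
Law of sines: YZ = ZX·sin X/sin Y ≈ 1234.7.
The bisector from Z has length 2·YZ·ZX·cos(∠Z/2)/(YZ+ZX) ≈ 593.54.

t_Z ≈ 593.5429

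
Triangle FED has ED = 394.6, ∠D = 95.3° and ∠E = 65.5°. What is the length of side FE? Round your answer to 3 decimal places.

1194.749

The third angle is ∠F = 180° − ∠E − ∠D = 19.20°.
Law of sines: FE = ED·sin D/sin F ≈ 1194.7.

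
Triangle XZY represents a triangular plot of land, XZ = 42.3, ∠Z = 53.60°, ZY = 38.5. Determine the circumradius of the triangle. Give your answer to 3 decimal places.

R ≈ 22.729

By the law of cosines, YX² = XZ² + ZY² − 2·XZ·ZY·cos Z = 1338.7, so YX ≈ 36.588.
Area = ½·XZ·ZY·sin Z ≈ 655.4.
Circumradius = YX/(2 sin Z) ≈ 22.729.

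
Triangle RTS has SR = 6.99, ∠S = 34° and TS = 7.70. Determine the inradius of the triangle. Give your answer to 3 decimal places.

By the law of cosines, RT² = TS² + SR² − 2·TS·SR·cos S = 18.908, so RT ≈ 4.3483.
Area = ½·TS·SR·sin S ≈ 15.049.
Semiperimeter s = (7.7+6.99+4.3483)/2 = 9.5191.
Inradius = area/s = 15.049/9.5191 ≈ 1.5809.

r ≈ 1.581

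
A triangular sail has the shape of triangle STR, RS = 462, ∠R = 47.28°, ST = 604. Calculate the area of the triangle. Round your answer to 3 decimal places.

Law of sines: sin T = RS·sin R/ST ≈ 0.56196.
Since ST ≥ RS, only the acute value applies: ∠T ≈ 34.19°.
Then ∠S = 180° − ∠R − ∠T ≈ 98.53°.
Law of sines gives TR = ST·sin S/sin R ≈ 813.04.
Area = ½·ST·RS·sin S ≈ 1.3798e+05.

area ≈ 137981.046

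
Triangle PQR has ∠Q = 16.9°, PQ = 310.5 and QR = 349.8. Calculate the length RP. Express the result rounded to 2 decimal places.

By the law of cosines, RP² = PQ² + QR² − 2·PQ·QR·cos Q = 10926, so RP ≈ 104.53.

104.53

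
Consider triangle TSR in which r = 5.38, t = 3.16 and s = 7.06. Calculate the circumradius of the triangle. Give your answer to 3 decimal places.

3.727

By the law of cosines, cos T = (s² + r² − t²) / (2·s·r) ≈ 0.90570, so ∠T ≈ 25.08°.
Circumradius = t/(2 sin T) ≈ 3.7272.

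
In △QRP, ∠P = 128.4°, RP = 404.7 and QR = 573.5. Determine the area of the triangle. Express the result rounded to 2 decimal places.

35909.07

Law of sines: sin Q = RP·sin P/QR ≈ 0.55303.
Since QR ≥ RP, only the acute value applies: ∠Q ≈ 33.57°.
Then ∠R = 180° − ∠P − ∠Q ≈ 18.03°.
Law of sines gives PQ = QR·sin R/sin P ≈ 226.44.
Area = ½·QR·RP·sin R ≈ 35909.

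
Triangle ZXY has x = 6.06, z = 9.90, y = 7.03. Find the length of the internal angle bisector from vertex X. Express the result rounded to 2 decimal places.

7.79

By the law of cosines, cos X = (y² + z² − x²) / (2·y·z) ≈ 0.79535, so ∠X ≈ 37.31°.
The bisector from X has length 2·y·z·cos(∠X/2)/(y+z) ≈ 7.7897.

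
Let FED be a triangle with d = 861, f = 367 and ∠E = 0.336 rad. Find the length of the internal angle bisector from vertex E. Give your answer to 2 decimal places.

t_E ≈ 507.39

By the law of cosines, e² = d² + f² − 2·d·f·cos E = 2.7938e+05, so e ≈ 528.56.
The bisector from E has length 2·d·f·cos(∠E/2)/(d+f) ≈ 507.39.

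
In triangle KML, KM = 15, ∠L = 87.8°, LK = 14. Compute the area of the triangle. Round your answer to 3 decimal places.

area ≈ 41.615

Law of sines: sin M = LK·sin L/KM ≈ 0.93265.
Since KM ≥ LK, only the acute value applies: ∠M ≈ 68.85°.
Then ∠K = 180° − ∠L − ∠M ≈ 23.35°.
Law of sines gives ML = KM·sin K/sin L ≈ 5.9493.
Area = ½·KM·LK·sin K ≈ 41.615.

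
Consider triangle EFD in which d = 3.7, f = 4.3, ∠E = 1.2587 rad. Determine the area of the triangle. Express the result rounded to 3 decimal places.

7.571

Area = ½·f·d·sin E ≈ 7.5707.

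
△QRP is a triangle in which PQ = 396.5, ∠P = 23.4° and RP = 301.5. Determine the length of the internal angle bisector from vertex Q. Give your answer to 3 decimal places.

By the law of cosines, QR² = RP² + PQ² − 2·RP·PQ·cos P = 28689, so QR ≈ 169.38.
Law of cosines again: cos Q = (PQ² + QR² − RP²)/(2·PQ·QR) ≈ 0.70727, so ∠Q ≈ 44.99°.
The bisector from Q has length 2·PQ·QR·cos(∠Q/2)/(PQ+QR) ≈ 219.3.

t_Q ≈ 219.303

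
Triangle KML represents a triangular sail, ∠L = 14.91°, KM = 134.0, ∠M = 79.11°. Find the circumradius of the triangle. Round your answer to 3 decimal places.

R ≈ 260.395

The third angle is ∠K = 180° − ∠M − ∠L = 85.98°.
Law of sines: ML = KM·sin K/sin L ≈ 519.51.
Law of sines: LK = KM·sin M/sin L ≈ 511.41.
Circumradius = KM/(2 sin L) ≈ 260.39.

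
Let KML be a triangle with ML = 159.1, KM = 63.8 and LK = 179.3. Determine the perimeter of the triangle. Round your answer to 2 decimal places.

Perimeter = 159.1 + 179.3 + 63.8 = 402.2.

perimeter ≈ 402.20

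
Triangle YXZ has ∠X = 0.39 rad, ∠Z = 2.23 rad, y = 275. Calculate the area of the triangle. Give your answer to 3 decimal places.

The third angle is ∠Y = π − ∠X − ∠Z = 0.522 rad.
Law of sines: x = y·sin X/sin Y ≈ 209.83.
Law of sines: z = y·sin Z/sin Y ≈ 436.28.
Area = ½·y·x·sin Z ≈ 22807.

area ≈ 22806.982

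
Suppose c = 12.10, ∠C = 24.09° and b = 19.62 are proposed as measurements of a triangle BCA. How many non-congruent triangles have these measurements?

b·sin C = 19.62·sin(24.09°) ≈ 8.008.
Since b sin C < c < b (8.008 < 12.10 < 19.62), two triangles exist.

2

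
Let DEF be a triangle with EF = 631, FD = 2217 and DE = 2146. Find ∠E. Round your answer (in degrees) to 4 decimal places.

By the law of cosines, cos E = (DE² + EF² − FD²) / (2·DE·EF) ≈ 0.03264, so ∠E ≈ 88.13°.

88.1297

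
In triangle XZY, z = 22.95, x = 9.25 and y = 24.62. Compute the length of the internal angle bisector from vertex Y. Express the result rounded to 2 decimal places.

By the law of cosines, cos Y = (x² + z² − y²) / (2·x·z) ≈ 0.01442, so ∠Y ≈ 89.17°.
The bisector from Y has length 2·x·z·cos(∠Y/2)/(x+z) ≈ 9.3906.

t_Y ≈ 9.39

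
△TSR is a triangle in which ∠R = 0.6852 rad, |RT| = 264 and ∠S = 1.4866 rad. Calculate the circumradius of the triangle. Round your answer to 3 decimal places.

The third angle is ∠T = π − ∠S − ∠R = 0.9698 rad.
Law of sines: |SR| = |RT|·sin T/sin S ≈ 218.51.
Law of sines: |TS| = |RT|·sin R/sin S ≈ 167.66.
Circumradius = |RT|/(2 sin S) ≈ 132.47.

132.469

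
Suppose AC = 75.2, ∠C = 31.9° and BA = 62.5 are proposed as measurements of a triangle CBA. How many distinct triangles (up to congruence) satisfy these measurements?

2

AC·sin C = 75.2·sin(31.9°) ≈ 39.74.
Since AC sin C < BA < AC (39.74 < 62.5 < 75.2), two triangles exist.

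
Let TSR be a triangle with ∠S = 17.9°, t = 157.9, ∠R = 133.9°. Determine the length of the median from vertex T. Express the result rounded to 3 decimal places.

m_T ≈ 167.407

The third angle is ∠T = 180° − ∠S − ∠R = 28.20°.
Law of sines: s = t·sin S/sin T ≈ 102.7.
Law of sines: r = t·sin R/sin T ≈ 240.77.
Median from T: ½√(2·s² + 2·r² − t²) ≈ 167.41.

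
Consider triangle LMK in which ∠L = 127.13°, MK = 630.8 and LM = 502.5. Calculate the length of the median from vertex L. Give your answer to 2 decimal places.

m_L ≈ 209.02

Law of sines: sin K = LM·sin L/MK ≈ 0.63511.
Since MK ≥ LM, only the acute value applies: ∠K ≈ 39.43°.
Then ∠M = 180° − ∠L − ∠K ≈ 13.44°.
Law of sines gives KL = MK·sin M/sin L ≈ 183.92.
Median from L: ½√(2·KL² + 2·LM² − MK²) ≈ 209.02.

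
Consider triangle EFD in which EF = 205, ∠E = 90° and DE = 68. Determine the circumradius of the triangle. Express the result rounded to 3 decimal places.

107.992

By the law of cosines, FD² = DE² + EF² − 2·DE·EF·cos E = 46649, so FD ≈ 215.98.
Area = ½·DE·EF·sin E ≈ 6970.
Circumradius = FD/(2 sin E) ≈ 107.99.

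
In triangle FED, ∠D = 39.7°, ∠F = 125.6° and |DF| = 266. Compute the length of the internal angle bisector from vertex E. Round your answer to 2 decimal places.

743.82

The third angle is ∠E = 180° − ∠D − ∠F = 14.70°.
Law of sines: |ED| = |DF|·sin F/sin E ≈ 852.33.
Law of sines: |FE| = |DF|·sin D/sin E ≈ 669.58.
The bisector from E has length 2·|FE|·|ED|·cos(∠E/2)/(|FE|+|ED|) ≈ 743.82.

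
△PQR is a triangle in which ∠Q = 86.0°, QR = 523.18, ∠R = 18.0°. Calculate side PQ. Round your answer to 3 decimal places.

166.621

The third angle is ∠P = 180° − ∠Q − ∠R = 76.00°.
Law of sines: PQ = QR·sin R/sin P ≈ 166.62.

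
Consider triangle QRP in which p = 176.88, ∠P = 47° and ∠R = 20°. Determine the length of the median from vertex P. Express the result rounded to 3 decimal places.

142.762

The third angle is ∠Q = 180° − ∠R − ∠P = 113.00°.
Law of sines: q = p·sin Q/sin P ≈ 222.63.
Law of sines: r = p·sin R/sin P ≈ 82.719.
Median from P: ½√(2·q² + 2·r² − p²) ≈ 142.76.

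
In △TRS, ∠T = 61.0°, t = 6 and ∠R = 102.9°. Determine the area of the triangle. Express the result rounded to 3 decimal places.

The third angle is ∠S = 180° − ∠T − ∠R = 16.10°.
Law of sines: r = t·sin R/sin T ≈ 6.687.
Law of sines: s = t·sin S/sin T ≈ 1.9024.
Area = ½·t·r·sin S ≈ 5.5632.

5.563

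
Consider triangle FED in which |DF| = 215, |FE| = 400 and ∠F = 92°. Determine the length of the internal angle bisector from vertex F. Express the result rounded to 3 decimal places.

By the law of cosines, |ED|² = |DF|² + |FE|² − 2·|DF|·|FE|·cos F = 2.1223e+05, so |ED| ≈ 460.68.
The bisector from F has length 2·|DF|·|FE|·cos(∠F/2)/(|DF|+|FE|) ≈ 194.28.

194.278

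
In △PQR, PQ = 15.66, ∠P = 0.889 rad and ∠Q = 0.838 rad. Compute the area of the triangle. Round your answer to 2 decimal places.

71.64

The third angle is ∠R = π − ∠P − ∠Q = 1.415 rad.
Law of sines: QR = PQ·sin P/sin R ≈ 12.309.
Law of sines: RP = PQ·sin Q/sin R ≈ 11.784.
Area = ½·PQ·QR·sin Q ≈ 71.639.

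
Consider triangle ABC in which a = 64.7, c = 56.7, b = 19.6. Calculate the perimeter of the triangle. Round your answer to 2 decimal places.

Perimeter = 64.7 + 19.6 + 56.7 = 141.

141.00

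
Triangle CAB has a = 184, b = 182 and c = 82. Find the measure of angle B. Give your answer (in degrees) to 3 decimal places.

By the law of cosines, cos B = (c² + a² − b²) / (2·c·a) ≈ 0.24708, so ∠B ≈ 75.69°.

∠B ≈ 75.695°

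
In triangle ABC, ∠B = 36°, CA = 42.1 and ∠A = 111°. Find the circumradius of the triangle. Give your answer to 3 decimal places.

The third angle is ∠C = 180° − ∠A − ∠B = 33.00°.
Law of sines: BC = CA·sin A/sin B ≈ 66.868.
Law of sines: AB = CA·sin C/sin B ≈ 39.01.
Circumradius = CA/(2 sin B) ≈ 35.812.

R ≈ 35.812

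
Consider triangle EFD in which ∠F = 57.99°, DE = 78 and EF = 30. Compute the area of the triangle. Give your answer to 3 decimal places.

Law of sines: sin D = EF·sin F/DE ≈ 0.32614.
Since DE ≥ EF, only the acute value applies: ∠D ≈ 19.03°.
Then ∠E = 180° − ∠F − ∠D ≈ 102.98°.
Law of sines gives FD = DE·sin E/sin F ≈ 89.637.
Area = ½·DE·EF·sin E ≈ 1140.1.

1140.125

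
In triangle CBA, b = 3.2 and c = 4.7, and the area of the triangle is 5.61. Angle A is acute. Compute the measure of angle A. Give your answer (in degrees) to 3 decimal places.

48.246

From area = ½·c·b·sin A, we get sin A = 2·area/(c·b) ≈ 0.74601.
Taking the acute solution, ∠A ≈ 48.25°.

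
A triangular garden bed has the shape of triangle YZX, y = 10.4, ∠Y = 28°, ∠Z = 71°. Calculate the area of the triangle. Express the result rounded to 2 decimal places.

The third angle is ∠X = 180° − ∠Y − ∠Z = 81.00°.
Law of sines: z = y·sin Z/sin Y ≈ 20.946.
Law of sines: x = y·sin X/sin Y ≈ 21.88.
Area = ½·y·z·sin X ≈ 107.58.

107.58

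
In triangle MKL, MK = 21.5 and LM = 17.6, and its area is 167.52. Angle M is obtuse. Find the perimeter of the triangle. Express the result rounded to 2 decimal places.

perimeter ≈ 72.62

From area = ½·LM·MK·sin M, we get sin M = 2·area/(LM·MK) ≈ 0.88541.
Taking the obtuse solution, ∠M ≈ 117.70°.
Law of cosines then gives KL ≈ 33.523.
Perimeter = 33.523 + 17.6 + 21.5 = 72.623.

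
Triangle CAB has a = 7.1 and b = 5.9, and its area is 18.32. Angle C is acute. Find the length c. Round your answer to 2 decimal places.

From area = ½·a·b·sin C, we get sin C = 2·area/(a·b) ≈ 0.87467.
Taking the acute solution, ∠C ≈ 61.01°.
Law of cosines then gives c ≈ 6.6791.

6.68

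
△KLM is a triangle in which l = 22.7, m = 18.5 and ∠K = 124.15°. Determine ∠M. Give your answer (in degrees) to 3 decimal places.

By the law of cosines, k² = l² + m² − 2·l·m·cos K = 1329, so k ≈ 36.456.
Law of cosines again: cos M = (k² + l² − m²)/(2·k·l) ≈ 0.90754, so ∠M ≈ 24.83°.

24.832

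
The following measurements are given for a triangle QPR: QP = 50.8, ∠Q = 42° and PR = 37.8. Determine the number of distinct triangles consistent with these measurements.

2

QP·sin Q = 50.8·sin(42°) ≈ 33.99.
Since QP sin Q < PR < QP (33.99 < 37.8 < 50.8), two triangles exist.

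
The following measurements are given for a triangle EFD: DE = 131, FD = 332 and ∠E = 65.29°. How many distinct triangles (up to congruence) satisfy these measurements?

1

DE·sin E = 131·sin(65.29°) ≈ 119.
Since FD ≥ DE, exactly one triangle exists.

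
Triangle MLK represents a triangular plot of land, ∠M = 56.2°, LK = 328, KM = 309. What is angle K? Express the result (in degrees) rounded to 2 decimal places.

∠K ≈ 72.28°

Law of sines: sin L = KM·sin M/LK ≈ 0.78285.
Since LK ≥ KM, only the acute value applies: ∠L ≈ 51.52°.
Then ∠K = 180° − ∠M − ∠L ≈ 72.28°.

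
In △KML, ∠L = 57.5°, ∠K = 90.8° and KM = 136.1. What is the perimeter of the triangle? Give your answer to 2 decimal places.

The third angle is ∠M = 180° − ∠L − ∠K = 31.70°.
Law of sines: ML = KM·sin K/sin L ≈ 161.36.
Law of sines: LK = KM·sin M/sin L ≈ 84.797.
Semiperimeter s = (161.36+84.797+136.1)/2 = 191.13.
Perimeter = 161.36 + 84.797 + 136.1 = 382.25.

perimeter ≈ 382.25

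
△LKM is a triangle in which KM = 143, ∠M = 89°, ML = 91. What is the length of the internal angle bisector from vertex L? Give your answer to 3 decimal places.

By the law of cosines, LK² = KM² + ML² − 2·KM·ML·cos M = 28276, so LK ≈ 168.15.
Law of cosines again: cos L = (ML² + LK² − KM²)/(2·ML·LK) ≈ 0.52633, so ∠L ≈ 58.24°.
The bisector from L has length 2·ML·LK·cos(∠L/2)/(ML+LK) ≈ 103.16.

103.164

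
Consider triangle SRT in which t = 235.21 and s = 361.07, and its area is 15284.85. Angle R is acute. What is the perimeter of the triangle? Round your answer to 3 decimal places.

761.283

From area = ½·t·s·sin R, we get sin R = 2·area/(t·s) ≈ 0.35995.
Taking the acute solution, ∠R ≈ 21.10°.
Law of cosines then gives r ≈ 165.
Perimeter = 361.07 + 165 + 235.21 = 761.28.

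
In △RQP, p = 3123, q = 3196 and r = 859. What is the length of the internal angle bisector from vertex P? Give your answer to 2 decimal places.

t_P ≈ 1056.86

By the law of cosines, cos P = (r² + q² − p²) / (2·r·q) ≈ 0.21840, so ∠P ≈ 77.39°.
The bisector from P has length 2·r·q·cos(∠P/2)/(r+q) ≈ 1056.9.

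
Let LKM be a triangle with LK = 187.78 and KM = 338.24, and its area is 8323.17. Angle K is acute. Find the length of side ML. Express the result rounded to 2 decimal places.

164.56

From area = ½·LK·KM·sin K, we get sin K = 2·area/(LK·KM) ≈ 0.26209.
Taking the acute solution, ∠K ≈ 0.265 rad.
Law of cosines then gives ML ≈ 164.56.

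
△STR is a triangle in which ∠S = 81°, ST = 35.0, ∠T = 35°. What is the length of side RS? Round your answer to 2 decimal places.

The third angle is ∠R = 180° − ∠S − ∠T = 64.00°.
Law of sines: RS = ST·sin T/sin R ≈ 22.336.

22.34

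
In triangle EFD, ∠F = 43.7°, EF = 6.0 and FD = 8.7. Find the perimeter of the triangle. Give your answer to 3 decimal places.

perimeter ≈ 20.718

By the law of cosines, DE² = EF² + FD² − 2·EF·FD·cos F = 36.212, so DE ≈ 6.0177.
Semiperimeter s = (8.7+6.0177+6)/2 = 10.359.
Perimeter = 8.7 + 6.0177 + 6 = 20.718.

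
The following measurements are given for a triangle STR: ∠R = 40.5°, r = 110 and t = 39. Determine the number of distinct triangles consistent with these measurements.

1

t·sin R = 39·sin(40.5°) ≈ 25.33.
Since r ≥ t, exactly one triangle exists.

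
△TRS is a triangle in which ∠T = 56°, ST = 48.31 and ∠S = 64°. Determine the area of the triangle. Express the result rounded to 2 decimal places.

1004.03

The third angle is ∠R = 180° − ∠S − ∠T = 60.00°.
Law of sines: RS = ST·sin T/sin R ≈ 46.247.
Law of sines: TR = ST·sin S/sin R ≈ 50.138.
Area = ½·ST·RS·sin S ≈ 1004.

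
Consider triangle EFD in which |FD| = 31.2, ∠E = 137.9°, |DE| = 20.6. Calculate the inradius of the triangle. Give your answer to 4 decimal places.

2.7180

Law of sines: sin F = |DE|·sin E/|FD| ≈ 0.44265.
Since |FD| ≥ |DE|, only the acute value applies: ∠F ≈ 26.27°.
Then ∠D = 180° − ∠E − ∠F ≈ 15.83°.
Law of sines gives |EF| = |FD|·sin D/sin E ≈ 12.692.
Area = ½·|FD|·|DE|·sin D ≈ 87.644.
Semiperimeter s = (31.2+20.6+12.692)/2 = 32.246.
Inradius = area/s = 87.644/32.246 ≈ 2.718.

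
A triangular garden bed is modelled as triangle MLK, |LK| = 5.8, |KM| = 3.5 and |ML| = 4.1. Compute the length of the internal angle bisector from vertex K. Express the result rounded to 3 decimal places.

t_K ≈ 4.044

By the law of cosines, cos K = (|LK|² + |KM|² − |ML|²) / (2·|LK|·|KM|) ≈ 0.71626, so ∠K ≈ 44.25°.
The bisector from K has length 2·|LK|·|KM|·cos(∠K/2)/(|LK|+|KM|) ≈ 4.0441.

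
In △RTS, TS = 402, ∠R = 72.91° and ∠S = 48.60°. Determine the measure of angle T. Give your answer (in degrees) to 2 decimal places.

The third angle is ∠T = 180° − ∠S − ∠R = 58.49°.

∠T ≈ 58.49°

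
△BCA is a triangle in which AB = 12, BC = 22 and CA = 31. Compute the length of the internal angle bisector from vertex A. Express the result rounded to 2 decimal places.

By the law of cosines, cos A = (CA² + AB² − BC²) / (2·CA·AB) ≈ 0.83468, so ∠A ≈ 33.42°.
The bisector from A has length 2·CA·AB·cos(∠A/2)/(CA+AB) ≈ 16.572.

16.57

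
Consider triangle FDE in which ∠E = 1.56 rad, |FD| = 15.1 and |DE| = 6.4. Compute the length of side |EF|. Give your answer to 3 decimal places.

13.746

Law of sines: sin F = |DE|·sin E/|FD| ≈ 0.42382.
Since |FD| ≥ |DE|, only the acute value applies: ∠F ≈ 0.438 rad.
Then ∠D = π − ∠E − ∠F ≈ 1.144 rad.
Law of sines gives |EF| = |FD|·sin D/sin E ≈ 13.746.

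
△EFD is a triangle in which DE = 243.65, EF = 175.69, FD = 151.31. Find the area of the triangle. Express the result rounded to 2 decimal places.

Semiperimeter s = (151.31 + 243.65 + 175.69)/2 = 285.33.
Heron's formula: area = √(285.33·134.02·41.675·109.64) ≈ 13218.

area ≈ 13217.80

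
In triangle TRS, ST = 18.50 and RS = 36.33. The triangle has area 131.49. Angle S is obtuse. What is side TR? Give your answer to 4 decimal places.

53.8438

From area = ½·RS·ST·sin S, we get sin S = 2·area/(RS·ST) ≈ 0.39128.
Taking the obtuse solution, ∠S ≈ 156.97°.
Law of cosines then gives TR ≈ 53.844.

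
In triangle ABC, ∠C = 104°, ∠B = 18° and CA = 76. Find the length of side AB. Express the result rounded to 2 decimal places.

238.64

The third angle is ∠A = 180° − ∠B − ∠C = 58.00°.
Law of sines: AB = CA·sin C/sin B ≈ 238.64.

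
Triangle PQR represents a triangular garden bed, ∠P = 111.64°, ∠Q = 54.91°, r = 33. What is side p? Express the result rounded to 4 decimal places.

131.8769

The third angle is ∠R = 180° − ∠P − ∠Q = 13.45°.
Law of sines: p = r·sin P/sin R ≈ 131.88.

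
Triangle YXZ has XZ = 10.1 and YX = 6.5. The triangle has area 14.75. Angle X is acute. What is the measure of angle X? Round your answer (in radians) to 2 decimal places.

∠X ≈ 0.47 rad

From area = ½·YX·XZ·sin X, we get sin X = 2·area/(YX·XZ) ≈ 0.44935.
Taking the acute solution, ∠X ≈ 0.466 rad.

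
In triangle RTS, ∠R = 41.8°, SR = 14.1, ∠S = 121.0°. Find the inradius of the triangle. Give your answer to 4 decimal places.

4.4277

The third angle is ∠T = 180° − ∠S − ∠R = 17.20°.
Law of sines: TS = SR·sin R/sin T ≈ 31.782.
Law of sines: RT = SR·sin S/sin T ≈ 40.872.
Area = ½·SR·TS·sin S ≈ 192.06.
Semiperimeter s = (31.782+14.1+40.872)/2 = 43.377.
Inradius = area/s = 192.06/43.377 ≈ 4.4277.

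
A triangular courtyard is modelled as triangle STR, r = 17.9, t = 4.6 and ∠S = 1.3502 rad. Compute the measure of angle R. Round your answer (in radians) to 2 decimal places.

By the law of cosines, s² = t² + r² − 2·t·r·cos S = 305.54, so s ≈ 17.48.
Law of cosines again: cos R = (s² + t² − r²)/(2·s·t) ≈ 0.03909, so ∠R ≈ 1.5317 rad.

∠R ≈ 1.53 rad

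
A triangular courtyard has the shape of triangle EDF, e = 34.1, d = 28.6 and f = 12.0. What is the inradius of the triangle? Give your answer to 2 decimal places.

Semiperimeter s = (34.1 + 28.6 + 12)/2 = 37.35.
Heron's formula: area = √(37.35·3.25·8.75·25.35) ≈ 164.09.
Inradius = area/s = 164.09/37.35 ≈ 4.3933.

r ≈ 4.39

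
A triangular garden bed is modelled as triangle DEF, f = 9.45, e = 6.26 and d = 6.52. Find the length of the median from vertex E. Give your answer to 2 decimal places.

Median from E: ½√(2·f² + 2·d² − e²) ≈ 7.4906.

7.49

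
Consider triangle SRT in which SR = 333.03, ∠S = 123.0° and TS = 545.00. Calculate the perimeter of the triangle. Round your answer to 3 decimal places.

1656.258

By the law of cosines, RT² = TS² + SR² − 2·TS·SR·cos S = 6.0564e+05, so RT ≈ 778.23.
Semiperimeter s = (778.23+545+333.03)/2 = 828.13.
Perimeter = 778.23 + 545 + 333.03 = 1656.3.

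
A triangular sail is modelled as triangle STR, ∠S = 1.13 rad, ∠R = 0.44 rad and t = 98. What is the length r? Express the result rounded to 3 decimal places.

41.742

The third angle is ∠T = π − ∠R − ∠S = 1.572 rad.
Law of sines: r = t·sin R/sin T ≈ 41.742.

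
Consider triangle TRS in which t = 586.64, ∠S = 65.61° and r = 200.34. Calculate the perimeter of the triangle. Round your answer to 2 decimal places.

By the law of cosines, s² = t² + r² − 2·t·r·cos S = 2.8722e+05, so s ≈ 535.93.
Semiperimeter p = (586.64+200.34+535.93)/2 = 661.45.
Perimeter = 586.64 + 200.34 + 535.93 = 1322.9.

perimeter ≈ 1322.91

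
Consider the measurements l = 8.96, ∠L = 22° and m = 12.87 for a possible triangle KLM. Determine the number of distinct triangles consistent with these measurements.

m·sin L = 12.87·sin(22°) ≈ 4.821.
Since m sin L < l < m (4.821 < 8.96 < 12.87), two triangles exist.

2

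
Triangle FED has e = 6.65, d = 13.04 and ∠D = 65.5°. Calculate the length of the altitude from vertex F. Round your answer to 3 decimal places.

h_F ≈ 6.051

Law of sines: sin E = e·sin D/d ≈ 0.46405.
Since d ≥ e, only the acute value applies: ∠E ≈ 27.65°.
Then ∠F = 180° − ∠D − ∠E ≈ 86.85°.
Law of sines gives f = d·sin F/sin D ≈ 14.309.
Area = ½·d·e·sin F ≈ 43.293.
The altitude from F has length 2·area/f ≈ 6.0512.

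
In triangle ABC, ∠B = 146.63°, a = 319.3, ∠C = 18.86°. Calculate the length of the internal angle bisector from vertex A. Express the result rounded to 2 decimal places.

The third angle is ∠A = 180° − ∠B − ∠C = 14.51°.
Law of sines: b = a·sin B/sin A ≈ 700.98.
Law of sines: c = a·sin C/sin A ≈ 411.96.
The bisector from A has length 2·b·c·cos(∠A/2)/(b+c) ≈ 514.79.

t_A ≈ 514.79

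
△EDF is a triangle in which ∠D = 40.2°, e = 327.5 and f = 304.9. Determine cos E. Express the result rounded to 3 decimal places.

By the law of cosines, d² = f² + e² − 2·f·e·cos D = 47683, so d ≈ 218.36.
Law of cosines again: cos E = (d² + f² − e²)/(2·d·f) ≈ 0.25076, so ∠E ≈ 75.48°.

cos E ≈ 0.251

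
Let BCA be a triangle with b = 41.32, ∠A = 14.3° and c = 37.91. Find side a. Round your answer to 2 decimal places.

By the law of cosines, a² = b² + c² − 2·b·c·cos A = 108.7, so a ≈ 10.426.

10.43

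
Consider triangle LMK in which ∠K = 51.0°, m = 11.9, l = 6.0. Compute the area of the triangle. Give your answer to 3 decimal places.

area ≈ 27.744

Area = ½·l·m·sin K ≈ 27.744.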